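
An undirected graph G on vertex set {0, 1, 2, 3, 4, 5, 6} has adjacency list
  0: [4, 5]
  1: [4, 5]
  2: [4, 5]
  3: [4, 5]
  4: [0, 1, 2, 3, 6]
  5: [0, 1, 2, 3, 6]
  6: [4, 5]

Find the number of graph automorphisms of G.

The vertices split by degree into {4, 5} (degree 5) and {0, 1, 2, 3, 6} (degree 2); every edge runs between the two parts, so G is the complete bipartite graph K_{2,5}. Automorphisms preserve the bipartition setwise (since the parts differ in size) and act as S_2 × S_5 within it; |Aut| = 240.

240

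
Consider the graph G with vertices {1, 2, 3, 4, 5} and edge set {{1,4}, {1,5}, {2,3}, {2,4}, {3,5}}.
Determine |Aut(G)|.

10

G is 2-regular and connected on 5 vertices, i.e. the cycle C_5. C_5 has 5 rotations and 5 reflections, so Aut(C_5) ≅ D_5 of order 10.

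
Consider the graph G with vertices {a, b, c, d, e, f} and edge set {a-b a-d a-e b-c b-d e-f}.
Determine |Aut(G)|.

Degrees alone do not determine every vertex (e.g. a and b both have degree 3), but their neighbour-degree multisets differ: N(a) has degrees [2, 2, 3] while N(b) has degrees [1, 2, 3]. Repeating this refinement separates all vertices, so the only automorphism is the identity.

1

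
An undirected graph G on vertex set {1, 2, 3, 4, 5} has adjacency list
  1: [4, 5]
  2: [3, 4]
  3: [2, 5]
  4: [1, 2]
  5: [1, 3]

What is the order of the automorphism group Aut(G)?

10

Every vertex has degree 2 and the graph is connected, so G is the 5-cycle C_5. The automorphisms of the 5-cycle are exactly the symmetries of a regular 5-gon: the dihedral group D_5, |D_5| = 10.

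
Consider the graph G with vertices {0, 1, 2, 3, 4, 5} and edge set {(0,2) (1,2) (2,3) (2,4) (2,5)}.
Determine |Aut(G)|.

120

Vertex 2 has degree 5 and every other vertex has degree 1, so G is the star K_{1,5} with centre 2. Any automorphism fixes the centre and permutes the 5 leaves freely, so Aut(G) ≅ S_5 of order 5! = 120.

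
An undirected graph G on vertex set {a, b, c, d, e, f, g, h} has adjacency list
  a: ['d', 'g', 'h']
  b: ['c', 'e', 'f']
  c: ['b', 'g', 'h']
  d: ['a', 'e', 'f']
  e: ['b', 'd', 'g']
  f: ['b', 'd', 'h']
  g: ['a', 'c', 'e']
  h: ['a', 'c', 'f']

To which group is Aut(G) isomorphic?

G is 3-regular and bipartite on 2^3 = 8 vertices with girth 4; it is the hypercube graph Q_3. Aut(Q_3) consists of the signed permutations of the 3 coordinate axes: 3! permutations times 2^3 sign flips, so |Aut| = 2^3·3! = 48.

Z_2^3 ⋊ S_3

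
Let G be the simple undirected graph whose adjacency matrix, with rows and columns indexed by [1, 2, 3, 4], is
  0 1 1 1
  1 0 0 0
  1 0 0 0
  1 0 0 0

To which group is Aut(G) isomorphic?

the symmetric group on 3 letters

Vertex 1 has degree 3 and every other vertex has degree 1, so G is the star K_{1,3} with centre 1. Any automorphism fixes the centre and permutes the 3 leaves freely, so Aut(G) ≅ S_3 of order 3! = 6.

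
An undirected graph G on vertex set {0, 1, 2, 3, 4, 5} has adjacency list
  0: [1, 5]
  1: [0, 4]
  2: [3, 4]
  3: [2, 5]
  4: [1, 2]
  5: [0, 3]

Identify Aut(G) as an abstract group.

the dihedral group of order 12

G is 2-regular and connected on 6 vertices, i.e. the cycle C_6. The automorphisms of the 6-cycle are exactly the symmetries of a regular 6-gon: the dihedral group D_6, |D_6| = 12.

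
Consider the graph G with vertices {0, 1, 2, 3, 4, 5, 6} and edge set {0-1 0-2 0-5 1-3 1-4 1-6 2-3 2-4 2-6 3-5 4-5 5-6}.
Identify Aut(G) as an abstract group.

The vertices split by degree into {1, 2, 5} (degree 4) and {0, 3, 4, 6} (degree 3); every edge runs between the two parts, so G is the complete bipartite graph K_{3,4}. Automorphisms preserve the bipartition setwise (since the parts differ in size) and act as S_3 × S_4 within it; |Aut| = 144.

S_3 × S_4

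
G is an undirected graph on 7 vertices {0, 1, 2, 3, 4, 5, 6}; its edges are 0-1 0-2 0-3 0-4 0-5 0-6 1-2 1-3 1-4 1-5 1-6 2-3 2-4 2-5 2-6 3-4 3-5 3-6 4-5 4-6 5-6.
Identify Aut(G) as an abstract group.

the symmetric group on 7 letters

Every vertex has degree 6, so G is the complete graph K_7. Any permutation of the 7 vertices preserves K_7, so Aut(K_7) = S_7 of order 7! = 5040.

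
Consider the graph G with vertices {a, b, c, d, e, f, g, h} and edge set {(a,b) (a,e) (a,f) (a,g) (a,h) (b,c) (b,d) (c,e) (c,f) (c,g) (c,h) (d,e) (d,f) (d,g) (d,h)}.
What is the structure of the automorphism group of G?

S_3 × S_5

The vertices split by degree into {a, c, d} (degree 5) and {b, e, f, g, h} (degree 3); every edge runs between the two parts, so G is the complete bipartite graph K_{3,5}. Automorphisms preserve the bipartition setwise (since the parts differ in size) and act as S_3 × S_5 within it; |Aut| = 720.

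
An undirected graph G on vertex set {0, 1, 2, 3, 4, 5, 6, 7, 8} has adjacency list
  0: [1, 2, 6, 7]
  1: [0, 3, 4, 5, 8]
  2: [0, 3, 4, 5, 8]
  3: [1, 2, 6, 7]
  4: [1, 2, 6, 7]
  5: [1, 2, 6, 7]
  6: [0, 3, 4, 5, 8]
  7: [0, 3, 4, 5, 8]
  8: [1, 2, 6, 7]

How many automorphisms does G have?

The vertices split by degree into {1, 2, 6, 7} (degree 5) and {0, 3, 4, 5, 8} (degree 4); every edge runs between the two parts, so G is the complete bipartite graph K_{4,5}. Automorphisms preserve the bipartition setwise (since the parts differ in size) and act as S_4 × S_5 within it; |Aut| = 2880.

2880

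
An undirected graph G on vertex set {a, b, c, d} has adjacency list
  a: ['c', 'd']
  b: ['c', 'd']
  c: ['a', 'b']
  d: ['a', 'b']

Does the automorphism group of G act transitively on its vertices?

Yes

G is 2-regular and bipartite on 2^2 = 4 vertices with girth 4; it is the hypercube graph Q_2. The symmetry group of the 2-cube is the hyperoctahedral group B_2 = Z_2 ≀ S_2, of order 2^2·2! = 8. This group acts transitively on the 4 vertices.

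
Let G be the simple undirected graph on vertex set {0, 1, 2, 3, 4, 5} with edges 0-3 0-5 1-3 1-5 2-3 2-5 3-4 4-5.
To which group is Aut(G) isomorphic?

The vertices split by degree into {3, 5} (degree 4) and {0, 1, 2, 4} (degree 2); every edge runs between the two parts, so G is the complete bipartite graph K_{2,4}. Automorphisms preserve the bipartition setwise (since the parts differ in size) and act as S_2 × S_4 within it; |Aut| = 48.

S_2 × S_4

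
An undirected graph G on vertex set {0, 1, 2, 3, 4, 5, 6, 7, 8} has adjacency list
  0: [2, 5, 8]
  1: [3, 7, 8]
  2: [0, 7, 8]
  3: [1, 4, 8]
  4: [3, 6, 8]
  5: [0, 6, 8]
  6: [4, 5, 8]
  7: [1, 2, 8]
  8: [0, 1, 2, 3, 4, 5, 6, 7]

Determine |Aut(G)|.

16

Vertex 8 is the unique vertex of degree 8; the remaining 8 vertices each have degree 3 and induce a cycle, so G is the wheel on 9 vertices with hub 8. Every automorphism fixes the hub and acts on the rim 8-cycle, so Aut(G) ≅ Aut(C_8) = D_8 of order 16.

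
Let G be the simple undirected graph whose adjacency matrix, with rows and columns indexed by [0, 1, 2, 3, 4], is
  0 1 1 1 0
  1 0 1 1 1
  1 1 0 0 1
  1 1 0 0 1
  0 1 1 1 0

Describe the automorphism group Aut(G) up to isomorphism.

D_4

Vertex 1 is the unique vertex of degree 4; the remaining 4 vertices each have degree 3 and induce a cycle, so G is the wheel on 5 vertices with hub 1. Every automorphism fixes the hub and acts on the rim 4-cycle, so Aut(G) ≅ Aut(C_4) = D_4 of order 8.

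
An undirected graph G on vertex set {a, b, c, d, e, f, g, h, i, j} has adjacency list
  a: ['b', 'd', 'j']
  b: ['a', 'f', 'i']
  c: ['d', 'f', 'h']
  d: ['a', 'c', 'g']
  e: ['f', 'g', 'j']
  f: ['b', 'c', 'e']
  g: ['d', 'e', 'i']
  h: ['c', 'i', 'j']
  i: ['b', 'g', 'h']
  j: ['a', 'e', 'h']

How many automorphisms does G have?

G is 3-regular on 10 vertices with no triangles and no 4-cycles (girth 5): this is the Petersen graph. Viewing the Petersen graph as the Kneser graph K(5,2) — vertices are 2-subsets of {1,…,5}, edges join disjoint pairs — its automorphisms are exactly the permutations of the 5-element set, so Aut ≅ S_5 of order 120.

120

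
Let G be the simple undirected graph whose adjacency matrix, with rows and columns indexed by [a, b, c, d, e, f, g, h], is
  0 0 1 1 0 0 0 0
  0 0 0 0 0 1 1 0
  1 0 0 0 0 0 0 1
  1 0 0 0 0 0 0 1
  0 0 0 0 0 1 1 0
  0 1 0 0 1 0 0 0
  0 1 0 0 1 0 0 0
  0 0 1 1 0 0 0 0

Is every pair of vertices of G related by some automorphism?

Yes

G has two connected components, {a, c, d, h} and {b, e, f, g}; each is 2-regular, so G = C_4 ⊔ C_4. With two isomorphic components, Aut(G) = Aut(C_4) ≀ S_2 = (D_4 × D_4) ⋊ Z_2: permute each cycle by D_4, then optionally swap the two cycles. Order 2·(2·4)² = 128. This group acts transitively on the 8 vertices.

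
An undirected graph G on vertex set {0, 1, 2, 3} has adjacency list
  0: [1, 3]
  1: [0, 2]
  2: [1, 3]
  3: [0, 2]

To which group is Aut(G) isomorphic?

G is 2-regular and bipartite on 2^2 = 4 vertices with girth 4; it is the hypercube graph Q_2. The symmetry group of the 2-cube is the hyperoctahedral group B_2 = Z_2 ≀ S_2, of order 2^2·2! = 8.

the dihedral group of order 8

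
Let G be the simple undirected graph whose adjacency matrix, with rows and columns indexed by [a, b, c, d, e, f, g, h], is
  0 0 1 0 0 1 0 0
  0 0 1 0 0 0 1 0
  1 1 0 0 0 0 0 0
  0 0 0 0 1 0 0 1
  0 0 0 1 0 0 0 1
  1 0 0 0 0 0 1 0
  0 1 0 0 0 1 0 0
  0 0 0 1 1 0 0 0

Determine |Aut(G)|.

G has two connected components, {a, b, c, f, g} and {d, e, h}; each is 2-regular, so G = C_5 ⊔ C_3. The components are non-isomorphic (different sizes), so Aut(G) = Aut(C_5) × Aut(C_3) = D_5 × D_3 of order 10·6 = 60.

60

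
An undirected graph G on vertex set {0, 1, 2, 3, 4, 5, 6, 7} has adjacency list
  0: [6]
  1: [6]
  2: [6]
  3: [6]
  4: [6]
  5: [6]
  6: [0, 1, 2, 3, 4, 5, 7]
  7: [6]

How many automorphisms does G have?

5040

Vertex 6 has degree 7 and every other vertex has degree 1, so G is the star K_{1,7} with centre 6. The 7 leaves are pairwise interchangeable while the centre is fixed, giving Aut(G) = S_7.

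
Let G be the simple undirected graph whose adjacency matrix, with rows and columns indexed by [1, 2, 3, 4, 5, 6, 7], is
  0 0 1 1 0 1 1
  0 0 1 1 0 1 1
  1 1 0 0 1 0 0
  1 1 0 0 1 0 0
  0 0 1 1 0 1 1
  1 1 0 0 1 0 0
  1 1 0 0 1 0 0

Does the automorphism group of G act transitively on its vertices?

No

Automorphisms preserve degree, but G has vertices of degree 3 and vertices of degree 4; no automorphism maps one to the other, so G is not vertex-transitive.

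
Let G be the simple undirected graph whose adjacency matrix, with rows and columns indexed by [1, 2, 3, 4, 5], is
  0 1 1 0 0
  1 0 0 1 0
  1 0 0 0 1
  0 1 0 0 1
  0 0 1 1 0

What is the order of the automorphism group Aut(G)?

10

Every vertex has degree 2 and the graph is connected, so G is the 5-cycle C_5. C_5 has 5 rotations and 5 reflections, so Aut(C_5) ≅ D_5 of order 10.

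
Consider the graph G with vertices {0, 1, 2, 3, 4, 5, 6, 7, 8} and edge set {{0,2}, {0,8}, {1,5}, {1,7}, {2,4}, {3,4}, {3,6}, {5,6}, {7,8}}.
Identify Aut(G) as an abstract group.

D_9

Every vertex has degree 2 and the graph is connected, so G is the 9-cycle C_9. The automorphisms of the 9-cycle are exactly the symmetries of a regular 9-gon: the dihedral group D_9, |D_9| = 18.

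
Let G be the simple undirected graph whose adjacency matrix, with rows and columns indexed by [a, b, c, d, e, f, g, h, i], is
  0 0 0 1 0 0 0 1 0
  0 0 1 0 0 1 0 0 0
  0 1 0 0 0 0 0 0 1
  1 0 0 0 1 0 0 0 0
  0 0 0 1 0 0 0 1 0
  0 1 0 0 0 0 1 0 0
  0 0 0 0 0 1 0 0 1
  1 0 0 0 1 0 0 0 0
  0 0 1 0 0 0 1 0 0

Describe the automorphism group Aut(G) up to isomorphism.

G has two connected components, {b, c, f, g, i} and {a, d, e, h}; each is 2-regular, so G = C_5 ⊔ C_4. The components are non-isomorphic (different sizes), so Aut(G) = Aut(C_4) × Aut(C_5) = D_4 × D_5 of order 8·10 = 80.

D_4 × D_5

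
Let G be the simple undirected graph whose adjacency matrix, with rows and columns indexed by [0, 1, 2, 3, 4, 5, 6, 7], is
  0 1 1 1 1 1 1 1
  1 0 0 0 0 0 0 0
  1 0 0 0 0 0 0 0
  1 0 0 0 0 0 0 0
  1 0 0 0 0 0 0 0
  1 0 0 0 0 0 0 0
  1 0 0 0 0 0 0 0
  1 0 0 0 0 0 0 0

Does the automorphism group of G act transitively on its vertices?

Vertex 0 is the only vertex of degree 7, so every automorphism fixes it; G is not vertex-transitive.

No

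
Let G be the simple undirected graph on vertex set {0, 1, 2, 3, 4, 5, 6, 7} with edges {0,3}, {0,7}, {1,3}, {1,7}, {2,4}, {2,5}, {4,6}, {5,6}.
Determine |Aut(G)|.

128

G has two connected components, {0, 1, 3, 7} and {2, 4, 5, 6}; each is 2-regular, so G = C_4 ⊔ C_4. With two isomorphic components, Aut(G) = Aut(C_4) ≀ S_2 = (D_4 × D_4) ⋊ Z_2: permute each cycle by D_4, then optionally swap the two cycles. Order 2·(2·4)² = 128.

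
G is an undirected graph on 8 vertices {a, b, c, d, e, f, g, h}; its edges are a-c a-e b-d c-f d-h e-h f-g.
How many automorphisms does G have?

The degree sequence is [2, 1, 2, 2, 2, 2, 1, 2]; the two degree-1 vertices b and g are the ends of a path, so G = P_8. The only nontrivial automorphism of a path is the end-to-end reflection, so Aut(G) ≅ Z_2.

2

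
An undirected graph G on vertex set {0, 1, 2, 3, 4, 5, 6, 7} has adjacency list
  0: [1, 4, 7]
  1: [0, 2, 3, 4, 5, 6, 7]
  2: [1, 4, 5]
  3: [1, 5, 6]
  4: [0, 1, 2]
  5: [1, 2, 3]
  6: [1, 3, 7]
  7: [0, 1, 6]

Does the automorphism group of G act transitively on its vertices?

No

Vertex 1 is the only vertex of degree 7, so every automorphism fixes it; G is not vertex-transitive.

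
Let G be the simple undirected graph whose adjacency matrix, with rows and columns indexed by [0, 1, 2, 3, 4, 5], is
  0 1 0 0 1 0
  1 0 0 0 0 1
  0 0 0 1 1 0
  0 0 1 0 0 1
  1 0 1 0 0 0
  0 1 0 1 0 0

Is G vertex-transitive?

Every vertex has degree 2 and the graph is connected, so G is the 6-cycle C_6. The automorphisms of the 6-cycle are exactly the symmetries of a regular 6-gon: the dihedral group D_6, |D_6| = 12. This group acts transitively on the 6 vertices.

Yes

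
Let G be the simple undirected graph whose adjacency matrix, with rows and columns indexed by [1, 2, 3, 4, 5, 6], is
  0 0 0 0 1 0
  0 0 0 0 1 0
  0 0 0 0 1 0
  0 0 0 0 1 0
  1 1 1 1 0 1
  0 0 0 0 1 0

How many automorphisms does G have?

Vertex 5 has degree 5 and every other vertex has degree 1, so G is the star K_{1,5} with centre 5. Any automorphism fixes the centre and permutes the 5 leaves freely, so Aut(G) ≅ S_5 of order 5! = 120.

120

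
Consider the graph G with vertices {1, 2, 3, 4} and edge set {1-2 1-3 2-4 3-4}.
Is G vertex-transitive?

Yes

G is 2-regular and bipartite on 2^2 = 4 vertices with girth 4; it is the hypercube graph Q_2. Aut(Q_2) consists of the signed permutations of the 2 coordinate axes: 2! permutations times 2^2 sign flips, so |Aut| = 2^2·2! = 8. Under this action every vertex can be carried to every other, so G is vertex-transitive.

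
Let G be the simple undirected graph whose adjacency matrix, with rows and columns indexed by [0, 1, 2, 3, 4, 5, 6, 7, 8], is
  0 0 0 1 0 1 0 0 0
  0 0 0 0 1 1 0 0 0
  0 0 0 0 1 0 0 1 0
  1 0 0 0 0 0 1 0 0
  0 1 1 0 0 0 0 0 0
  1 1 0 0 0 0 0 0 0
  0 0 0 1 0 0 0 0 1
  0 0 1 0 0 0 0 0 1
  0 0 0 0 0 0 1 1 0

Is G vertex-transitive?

Yes

G is 2-regular and connected on 9 vertices, i.e. the cycle C_9. The automorphisms of the 9-cycle are exactly the symmetries of a regular 9-gon: the dihedral group D_9, |D_9| = 18. Under this action every vertex can be carried to every other, so G is vertex-transitive.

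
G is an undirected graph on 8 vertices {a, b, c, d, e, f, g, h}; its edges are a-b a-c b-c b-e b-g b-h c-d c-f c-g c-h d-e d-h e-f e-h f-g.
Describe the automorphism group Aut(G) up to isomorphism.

Degrees alone do not determine every vertex (e.g. d and f both have degree 3), but their neighbour-degree multisets differ: N(d) has degrees [4, 4, 6] while N(f) has degrees [3, 4, 6]. Repeating this refinement separates all vertices, so the only automorphism is the identity.

1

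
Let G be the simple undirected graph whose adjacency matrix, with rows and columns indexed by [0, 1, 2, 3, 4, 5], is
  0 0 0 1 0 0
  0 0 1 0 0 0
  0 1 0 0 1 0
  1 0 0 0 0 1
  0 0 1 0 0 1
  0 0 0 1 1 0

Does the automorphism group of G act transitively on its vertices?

Automorphisms preserve degree, but G has vertices of degree 1 and vertices of degree 2; no automorphism maps one to the other, so G is not vertex-transitive.

No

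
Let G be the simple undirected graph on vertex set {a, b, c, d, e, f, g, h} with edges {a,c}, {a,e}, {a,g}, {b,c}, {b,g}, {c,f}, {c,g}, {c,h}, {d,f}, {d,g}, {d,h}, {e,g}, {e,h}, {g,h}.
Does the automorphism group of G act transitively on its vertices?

No

Vertex c is the only vertex of degree 5, so every automorphism fixes it; G is not vertex-transitive.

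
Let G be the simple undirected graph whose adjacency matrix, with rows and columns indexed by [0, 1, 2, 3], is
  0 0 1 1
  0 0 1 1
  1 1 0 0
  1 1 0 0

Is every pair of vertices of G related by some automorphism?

G is 2-regular and connected on 4 vertices, i.e. the cycle C_4. C_4 has 4 rotations and 4 reflections, so Aut(C_4) ≅ D_4 of order 8. This group acts transitively on the 4 vertices.

Yes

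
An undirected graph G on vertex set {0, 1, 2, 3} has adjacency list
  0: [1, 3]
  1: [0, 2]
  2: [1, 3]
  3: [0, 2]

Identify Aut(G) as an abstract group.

D_4

G is 2-regular and connected on 4 vertices, i.e. the cycle C_4. The automorphisms of the 4-cycle are exactly the symmetries of a regular 4-gon: the dihedral group D_4, |D_4| = 8.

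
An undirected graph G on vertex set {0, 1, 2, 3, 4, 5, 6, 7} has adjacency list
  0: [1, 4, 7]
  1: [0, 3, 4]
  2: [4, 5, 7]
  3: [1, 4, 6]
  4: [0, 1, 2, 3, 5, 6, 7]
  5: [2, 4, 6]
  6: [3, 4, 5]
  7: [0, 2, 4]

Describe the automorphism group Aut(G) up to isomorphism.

Vertex 4 is the unique vertex of degree 7; the remaining 7 vertices each have degree 3 and induce a cycle, so G is the wheel on 8 vertices with hub 4. With the hub fixed, the remaining symmetry is that of the rim cycle C_7, giving the dihedral group D_7.

the dihedral group of order 14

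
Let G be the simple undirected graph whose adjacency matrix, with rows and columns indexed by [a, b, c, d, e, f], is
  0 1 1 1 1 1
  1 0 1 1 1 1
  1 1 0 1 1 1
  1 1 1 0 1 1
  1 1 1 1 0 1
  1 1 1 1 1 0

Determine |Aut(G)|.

Every vertex has degree 5, so G is the complete graph K_6. Any permutation of the 6 vertices preserves K_6, so Aut(K_6) = S_6 of order 6! = 720.

720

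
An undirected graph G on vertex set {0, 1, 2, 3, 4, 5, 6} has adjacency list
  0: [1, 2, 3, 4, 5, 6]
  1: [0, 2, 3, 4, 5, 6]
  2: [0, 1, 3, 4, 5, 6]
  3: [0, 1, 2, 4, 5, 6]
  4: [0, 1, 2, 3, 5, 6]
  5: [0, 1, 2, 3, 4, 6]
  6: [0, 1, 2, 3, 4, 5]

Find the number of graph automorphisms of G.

5040

Every vertex has degree 6, so G is the complete graph K_7. Any permutation of the 7 vertices preserves K_7, so Aut(K_7) = S_7 of order 7! = 5040.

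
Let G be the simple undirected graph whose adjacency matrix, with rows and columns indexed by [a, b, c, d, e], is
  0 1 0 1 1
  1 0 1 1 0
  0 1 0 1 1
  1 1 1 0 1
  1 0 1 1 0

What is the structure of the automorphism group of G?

the dihedral group of order 8

Vertex d is the unique vertex of degree 4; the remaining 4 vertices each have degree 3 and induce a cycle, so G is the wheel on 5 vertices with hub d. With the hub fixed, the remaining symmetry is that of the rim cycle C_4, giving the dihedral group D_4.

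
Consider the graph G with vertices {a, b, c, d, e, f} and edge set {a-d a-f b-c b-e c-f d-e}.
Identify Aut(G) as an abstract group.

the dihedral group of order 12

Every vertex has degree 2 and the graph is connected, so G is the 6-cycle C_6. The automorphisms of the 6-cycle are exactly the symmetries of a regular 6-gon: the dihedral group D_6, |D_6| = 12.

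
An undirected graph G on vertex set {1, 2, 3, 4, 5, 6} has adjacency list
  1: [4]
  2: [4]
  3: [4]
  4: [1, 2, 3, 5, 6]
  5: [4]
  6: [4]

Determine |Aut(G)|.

120

Vertex 4 has degree 5 and every other vertex has degree 1, so G is the star K_{1,5} with centre 4. The 5 leaves are pairwise interchangeable while the centre is fixed, giving Aut(G) = S_5.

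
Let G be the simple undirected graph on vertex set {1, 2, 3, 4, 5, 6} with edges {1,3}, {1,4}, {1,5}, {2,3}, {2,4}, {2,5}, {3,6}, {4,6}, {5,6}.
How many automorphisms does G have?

G is 3-regular and bipartite with parts {1, 2, 6} and {3, 4, 5} (each part is independent and every cross-pair is an edge), so G = K_{3,3}. Each part can be permuted independently (S_3 × S_3) and the two equal-size parts can also be swapped, giving (S_3 × S_3) ⋊ Z_2 of order 2·(3!)² = 72.

72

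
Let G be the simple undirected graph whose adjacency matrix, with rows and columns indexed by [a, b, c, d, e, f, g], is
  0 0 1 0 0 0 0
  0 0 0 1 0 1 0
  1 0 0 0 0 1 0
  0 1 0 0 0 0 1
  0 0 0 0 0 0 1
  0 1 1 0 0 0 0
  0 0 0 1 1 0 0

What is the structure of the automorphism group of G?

Z_2

The degree sequence is [1, 2, 2, 2, 1, 2, 2]; the two degree-1 vertices a and e are the ends of a path, so G = P_7. The only nontrivial automorphism of a path is the end-to-end reflection, so Aut(G) ≅ Z_2.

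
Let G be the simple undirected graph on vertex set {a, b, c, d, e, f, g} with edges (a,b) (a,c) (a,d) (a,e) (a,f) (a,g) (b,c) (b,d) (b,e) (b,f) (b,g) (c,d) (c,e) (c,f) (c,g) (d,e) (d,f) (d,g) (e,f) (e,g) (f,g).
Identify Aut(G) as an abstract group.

Every vertex has degree 6, so G is the complete graph K_7. Every bijection on the vertex set is an automorphism of K_7; hence Aut(K_7) ≅ S_7, order 5040.

the symmetric group on 7 letters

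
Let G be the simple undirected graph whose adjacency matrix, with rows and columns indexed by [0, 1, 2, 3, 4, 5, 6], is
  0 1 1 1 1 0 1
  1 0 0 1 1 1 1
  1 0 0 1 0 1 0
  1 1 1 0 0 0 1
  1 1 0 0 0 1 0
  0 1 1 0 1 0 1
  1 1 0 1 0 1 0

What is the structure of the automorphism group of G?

the trivial group

Degrees alone do not determine every vertex (e.g. 0 and 1 both have degree 5), but their neighbour-degree multisets differ: N(0) has degrees [3, 3, 4, 4, 5] while N(1) has degrees [3, 4, 4, 4, 5]. Repeating this refinement separates all vertices, so the only automorphism is the identity.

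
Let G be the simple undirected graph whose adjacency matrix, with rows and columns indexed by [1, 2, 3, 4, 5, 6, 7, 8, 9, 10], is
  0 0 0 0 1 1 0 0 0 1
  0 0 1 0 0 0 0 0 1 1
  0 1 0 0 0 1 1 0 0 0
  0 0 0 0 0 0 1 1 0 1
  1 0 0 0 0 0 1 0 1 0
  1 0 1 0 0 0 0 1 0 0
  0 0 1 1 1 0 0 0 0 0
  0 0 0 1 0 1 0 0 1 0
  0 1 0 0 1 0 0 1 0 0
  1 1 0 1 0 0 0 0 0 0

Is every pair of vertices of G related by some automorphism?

Yes

G is 3-regular on 10 vertices with no triangles and no 4-cycles (girth 5): this is the Petersen graph. Viewing the Petersen graph as the Kneser graph K(5,2) — vertices are 2-subsets of {1,…,5}, edges join disjoint pairs — its automorphisms are exactly the permutations of the 5-element set, so Aut ≅ S_5 of order 120. Under this action every vertex can be carried to every other, so G is vertex-transitive.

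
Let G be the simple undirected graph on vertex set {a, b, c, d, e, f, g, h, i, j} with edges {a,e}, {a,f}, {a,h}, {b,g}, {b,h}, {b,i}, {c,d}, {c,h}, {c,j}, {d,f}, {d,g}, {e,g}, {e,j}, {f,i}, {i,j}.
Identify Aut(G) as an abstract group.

G is 3-regular on 10 vertices with no triangles and no 4-cycles (girth 5): this is the Petersen graph. It is a classical fact that the Petersen graph has automorphism group S_5 (order 120), arising from its description as the Kneser graph K(5,2).

the symmetric group S_5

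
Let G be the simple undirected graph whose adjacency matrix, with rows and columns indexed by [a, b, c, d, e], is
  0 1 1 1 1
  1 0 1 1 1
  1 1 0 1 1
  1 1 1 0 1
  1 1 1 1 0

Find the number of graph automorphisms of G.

All 5 vertices are pairwise adjacent: G = K_5. Any permutation of the 5 vertices preserves K_5, so Aut(K_5) = S_5 of order 5! = 120.

120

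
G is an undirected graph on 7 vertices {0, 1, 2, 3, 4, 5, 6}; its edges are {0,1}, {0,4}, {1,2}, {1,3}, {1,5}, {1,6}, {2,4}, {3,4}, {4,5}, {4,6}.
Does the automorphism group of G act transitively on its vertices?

No

Automorphisms preserve degree, but G has vertices of degree 2 and vertices of degree 5; no automorphism maps one to the other, so G is not vertex-transitive.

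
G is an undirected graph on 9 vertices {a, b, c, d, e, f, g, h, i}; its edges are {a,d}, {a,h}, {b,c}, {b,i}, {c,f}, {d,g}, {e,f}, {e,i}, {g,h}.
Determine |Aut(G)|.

G has two connected components, {b, c, e, f, i} and {a, d, g, h}; each is 2-regular, so G = C_5 ⊔ C_4. No automorphism exchanges components of different sizes, hence Aut(G) is the direct product D_5 × D_4, order 80.

80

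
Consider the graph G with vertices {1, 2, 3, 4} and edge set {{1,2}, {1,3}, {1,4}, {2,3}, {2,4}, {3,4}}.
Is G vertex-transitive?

Yes

All 4 vertices are pairwise adjacent: G = K_4. Any permutation of the 4 vertices preserves K_4, so Aut(K_4) = S_4 of order 4! = 24. This group acts transitively on the 4 vertices.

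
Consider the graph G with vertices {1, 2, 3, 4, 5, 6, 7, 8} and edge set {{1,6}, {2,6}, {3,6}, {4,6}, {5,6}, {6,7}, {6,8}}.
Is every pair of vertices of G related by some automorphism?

No

Vertex 6 is the only vertex of degree 7, so every automorphism fixes it; G is not vertex-transitive.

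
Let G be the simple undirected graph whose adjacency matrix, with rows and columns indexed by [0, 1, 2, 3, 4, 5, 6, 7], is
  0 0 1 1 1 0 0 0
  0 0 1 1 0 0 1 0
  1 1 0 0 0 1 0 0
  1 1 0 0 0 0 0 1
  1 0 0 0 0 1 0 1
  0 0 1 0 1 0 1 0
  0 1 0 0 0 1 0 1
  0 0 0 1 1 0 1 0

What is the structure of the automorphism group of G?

the hyperoctahedral group B_3

G is 3-regular and bipartite on 2^3 = 8 vertices with girth 4; it is the hypercube graph Q_3. Aut(Q_3) consists of the signed permutations of the 3 coordinate axes: 3! permutations times 2^3 sign flips, so |Aut| = 2^3·3! = 48.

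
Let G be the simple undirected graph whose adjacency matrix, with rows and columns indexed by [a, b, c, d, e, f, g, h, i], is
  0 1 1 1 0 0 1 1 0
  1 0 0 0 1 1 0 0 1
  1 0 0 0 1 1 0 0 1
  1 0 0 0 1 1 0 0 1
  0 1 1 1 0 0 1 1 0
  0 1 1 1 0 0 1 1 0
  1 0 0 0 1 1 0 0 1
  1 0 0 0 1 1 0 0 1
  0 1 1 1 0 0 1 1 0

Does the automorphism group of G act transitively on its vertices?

Automorphisms preserve degree, but G has vertices of degree 4 and vertices of degree 5; no automorphism maps one to the other, so G is not vertex-transitive.

No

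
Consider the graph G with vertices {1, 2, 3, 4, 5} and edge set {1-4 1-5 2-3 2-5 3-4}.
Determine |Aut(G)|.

10

G is 2-regular and connected on 5 vertices, i.e. the cycle C_5. C_5 has 5 rotations and 5 reflections, so Aut(C_5) ≅ D_5 of order 10.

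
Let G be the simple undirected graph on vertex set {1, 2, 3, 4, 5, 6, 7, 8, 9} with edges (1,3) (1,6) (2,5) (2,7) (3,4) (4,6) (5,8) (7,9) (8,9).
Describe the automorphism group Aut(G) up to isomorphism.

D_4 × D_5

G has two connected components, {2, 5, 7, 8, 9} and {1, 3, 4, 6}; each is 2-regular, so G = C_5 ⊔ C_4. The components are non-isomorphic (different sizes), so Aut(G) = Aut(C_4) × Aut(C_5) = D_4 × D_5 of order 8·10 = 80.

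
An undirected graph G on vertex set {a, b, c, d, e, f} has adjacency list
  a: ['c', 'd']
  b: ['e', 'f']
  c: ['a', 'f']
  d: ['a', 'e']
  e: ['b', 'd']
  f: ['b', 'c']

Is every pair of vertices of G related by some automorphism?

Yes

Every vertex has degree 2 and the graph is connected, so G is the 6-cycle C_6. C_6 has 6 rotations and 6 reflections, so Aut(C_6) ≅ D_6 of order 12. This group acts transitively on the 6 vertices.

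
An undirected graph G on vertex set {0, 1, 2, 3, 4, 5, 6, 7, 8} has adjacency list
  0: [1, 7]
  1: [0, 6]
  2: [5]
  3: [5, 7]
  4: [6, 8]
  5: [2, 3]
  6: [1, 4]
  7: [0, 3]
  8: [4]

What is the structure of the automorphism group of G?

The degree sequence is [2, 2, 1, 2, 2, 2, 2, 2, 1]; the two degree-1 vertices 2 and 8 are the ends of a path, so G = P_9. A path has exactly one nontrivial symmetry — reversal — giving Aut(G) of order 2.

the cyclic group of order 2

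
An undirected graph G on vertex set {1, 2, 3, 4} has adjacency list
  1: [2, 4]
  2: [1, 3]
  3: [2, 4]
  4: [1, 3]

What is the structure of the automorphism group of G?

the dihedral group of order 8

G is 2-regular and connected on 4 vertices, i.e. the cycle C_4. C_4 has 4 rotations and 4 reflections, so Aut(C_4) ≅ D_4 of order 8.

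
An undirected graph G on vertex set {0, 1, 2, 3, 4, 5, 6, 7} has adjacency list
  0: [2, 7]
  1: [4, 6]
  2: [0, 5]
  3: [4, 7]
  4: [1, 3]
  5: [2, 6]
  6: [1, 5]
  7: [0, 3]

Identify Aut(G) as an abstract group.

the dihedral group of order 16

G is 2-regular and connected on 8 vertices, i.e. the cycle C_8. C_8 has 8 rotations and 8 reflections, so Aut(C_8) ≅ D_8 of order 16.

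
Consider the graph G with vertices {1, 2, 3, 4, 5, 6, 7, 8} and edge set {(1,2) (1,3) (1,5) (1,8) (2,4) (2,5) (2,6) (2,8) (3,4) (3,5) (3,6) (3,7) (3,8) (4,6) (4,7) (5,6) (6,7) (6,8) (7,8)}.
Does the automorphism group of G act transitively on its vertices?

Automorphisms preserve degree, but G has vertices of degree 4 and vertices of degree 6; no automorphism maps one to the other, so G is not vertex-transitive.

No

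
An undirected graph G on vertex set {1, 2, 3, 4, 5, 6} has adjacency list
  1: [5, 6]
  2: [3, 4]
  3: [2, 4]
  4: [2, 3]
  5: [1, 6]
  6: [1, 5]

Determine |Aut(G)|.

72

G has two connected components, {1, 5, 6} and {2, 3, 4}; each is 2-regular, so G = C_3 ⊔ C_3. Aut of a disjoint union of two copies of C_3 is the wreath product D_3 ≀ Z_2, of order 2·6² = 72.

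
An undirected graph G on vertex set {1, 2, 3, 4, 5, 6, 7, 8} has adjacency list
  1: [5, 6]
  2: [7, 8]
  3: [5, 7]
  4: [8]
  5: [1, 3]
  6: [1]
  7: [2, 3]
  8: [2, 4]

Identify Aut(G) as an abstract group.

The degree sequence is [2, 2, 2, 1, 2, 1, 2, 2]; the two degree-1 vertices 4 and 6 are the ends of a path, so G = P_8. The only nontrivial automorphism of a path is the end-to-end reflection, so Aut(G) ≅ Z_2.

Z_2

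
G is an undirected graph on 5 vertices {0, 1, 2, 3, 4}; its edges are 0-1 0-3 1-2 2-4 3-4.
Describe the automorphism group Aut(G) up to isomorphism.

Every vertex has degree 2 and the graph is connected, so G is the 5-cycle C_5. The automorphisms of the 5-cycle are exactly the symmetries of a regular 5-gon: the dihedral group D_5, |D_5| = 10.

the dihedral group of order 10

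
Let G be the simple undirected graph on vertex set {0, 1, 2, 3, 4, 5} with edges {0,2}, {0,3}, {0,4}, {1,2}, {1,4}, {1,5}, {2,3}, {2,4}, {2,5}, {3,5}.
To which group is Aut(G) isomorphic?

the dihedral group of order 10

Vertex 2 is the unique vertex of degree 5; the remaining 5 vertices each have degree 3 and induce a cycle, so G is the wheel on 6 vertices with hub 2. Every automorphism fixes the hub and acts on the rim 5-cycle, so Aut(G) ≅ Aut(C_5) = D_5 of order 10.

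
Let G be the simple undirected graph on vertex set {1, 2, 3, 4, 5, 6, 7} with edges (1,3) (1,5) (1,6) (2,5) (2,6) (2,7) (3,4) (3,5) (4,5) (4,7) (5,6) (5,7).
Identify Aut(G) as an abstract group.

Vertex 5 is the unique vertex of degree 6; the remaining 6 vertices each have degree 3 and induce a cycle, so G is the wheel on 7 vertices with hub 5. With the hub fixed, the remaining symmetry is that of the rim cycle C_6, giving the dihedral group D_6.

D_6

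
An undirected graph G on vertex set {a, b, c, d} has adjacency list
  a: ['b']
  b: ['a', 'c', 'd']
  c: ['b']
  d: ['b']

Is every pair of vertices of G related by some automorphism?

Vertex b is the only vertex of degree 3, so every automorphism fixes it; G is not vertex-transitive.

No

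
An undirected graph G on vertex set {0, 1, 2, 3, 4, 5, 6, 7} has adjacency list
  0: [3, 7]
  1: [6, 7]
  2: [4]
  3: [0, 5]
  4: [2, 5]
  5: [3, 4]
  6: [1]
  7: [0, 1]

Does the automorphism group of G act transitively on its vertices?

Automorphisms preserve degree, but G has vertices of degree 1 and vertices of degree 2; no automorphism maps one to the other, so G is not vertex-transitive.

No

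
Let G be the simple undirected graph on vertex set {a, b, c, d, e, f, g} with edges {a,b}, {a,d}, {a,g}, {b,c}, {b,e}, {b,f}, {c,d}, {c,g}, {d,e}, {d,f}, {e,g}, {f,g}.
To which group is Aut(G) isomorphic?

The vertices split by degree into {b, d, g} (degree 4) and {a, c, e, f} (degree 3); every edge runs between the two parts, so G is the complete bipartite graph K_{3,4}. The parts have unequal sizes, so no automorphism swaps them; each part is permuted independently, giving S_4 × S_3 of order 4!·3! = 144.

S_4 × S_3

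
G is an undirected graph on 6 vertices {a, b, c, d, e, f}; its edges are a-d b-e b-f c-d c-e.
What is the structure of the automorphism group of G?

Z_2

The degree sequence is [1, 2, 2, 2, 2, 1]; the two degree-1 vertices a and f are the ends of a path, so G = P_6. A path has exactly one nontrivial symmetry — reversal — giving Aut(G) of order 2.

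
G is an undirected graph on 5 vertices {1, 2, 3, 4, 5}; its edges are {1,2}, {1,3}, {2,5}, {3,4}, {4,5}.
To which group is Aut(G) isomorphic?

the dihedral group of order 10

G is 2-regular and connected on 5 vertices, i.e. the cycle C_5. C_5 has 5 rotations and 5 reflections, so Aut(C_5) ≅ D_5 of order 10.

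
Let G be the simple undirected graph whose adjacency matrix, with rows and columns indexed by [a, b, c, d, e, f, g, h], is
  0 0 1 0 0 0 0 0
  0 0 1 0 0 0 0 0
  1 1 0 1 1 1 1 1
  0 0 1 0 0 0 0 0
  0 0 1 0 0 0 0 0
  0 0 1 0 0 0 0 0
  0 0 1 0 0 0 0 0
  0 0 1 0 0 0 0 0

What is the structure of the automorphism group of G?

the symmetric group on 7 letters

Vertex c has degree 7 and every other vertex has degree 1, so G is the star K_{1,7} with centre c. Any automorphism fixes the centre and permutes the 7 leaves freely, so Aut(G) ≅ S_7 of order 7! = 5040.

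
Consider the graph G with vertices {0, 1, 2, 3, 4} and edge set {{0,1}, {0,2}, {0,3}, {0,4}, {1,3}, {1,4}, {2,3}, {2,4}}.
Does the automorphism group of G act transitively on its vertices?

Vertex 0 is the only vertex of degree 4, so every automorphism fixes it; G is not vertex-transitive.

No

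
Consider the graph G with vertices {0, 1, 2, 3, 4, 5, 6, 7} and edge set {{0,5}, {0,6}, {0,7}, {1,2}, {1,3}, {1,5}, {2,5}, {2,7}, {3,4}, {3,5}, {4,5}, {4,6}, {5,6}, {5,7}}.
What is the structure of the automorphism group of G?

Vertex 5 is the unique vertex of degree 7; the remaining 7 vertices each have degree 3 and induce a cycle, so G is the wheel on 8 vertices with hub 5. With the hub fixed, the remaining symmetry is that of the rim cycle C_7, giving the dihedral group D_7.

D_7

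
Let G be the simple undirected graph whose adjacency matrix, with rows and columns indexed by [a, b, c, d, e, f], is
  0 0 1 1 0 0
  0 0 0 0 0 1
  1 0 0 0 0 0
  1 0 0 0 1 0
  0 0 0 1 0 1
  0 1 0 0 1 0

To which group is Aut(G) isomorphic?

Z_2

The degree sequence is [2, 1, 1, 2, 2, 2]; the two degree-1 vertices b and c are the ends of a path, so G = P_6. The only nontrivial automorphism of a path is the end-to-end reflection, so Aut(G) ≅ Z_2.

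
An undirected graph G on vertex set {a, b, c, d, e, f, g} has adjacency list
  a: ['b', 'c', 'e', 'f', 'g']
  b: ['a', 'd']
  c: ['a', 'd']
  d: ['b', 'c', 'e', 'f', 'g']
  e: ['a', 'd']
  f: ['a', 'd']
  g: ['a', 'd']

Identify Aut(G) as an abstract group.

S_2 × S_5

The vertices split by degree into {a, d} (degree 5) and {b, c, e, f, g} (degree 2); every edge runs between the two parts, so G is the complete bipartite graph K_{2,5}. The parts have unequal sizes, so no automorphism swaps them; each part is permuted independently, giving S_2 × S_5 of order 2!·5! = 240.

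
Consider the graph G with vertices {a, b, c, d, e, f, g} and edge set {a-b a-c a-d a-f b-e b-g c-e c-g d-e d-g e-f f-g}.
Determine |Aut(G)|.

The vertices split by degree into {a, e, g} (degree 4) and {b, c, d, f} (degree 3); every edge runs between the two parts, so G is the complete bipartite graph K_{3,4}. Automorphisms preserve the bipartition setwise (since the parts differ in size) and act as S_3 × S_4 within it; |Aut| = 144.

144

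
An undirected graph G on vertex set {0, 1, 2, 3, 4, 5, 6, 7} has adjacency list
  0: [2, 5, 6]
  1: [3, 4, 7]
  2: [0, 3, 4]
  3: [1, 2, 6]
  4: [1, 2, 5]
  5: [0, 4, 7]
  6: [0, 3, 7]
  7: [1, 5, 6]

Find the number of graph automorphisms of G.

48

G is 3-regular and bipartite on 2^3 = 8 vertices with girth 4; it is the hypercube graph Q_3. The symmetry group of the 3-cube is the hyperoctahedral group B_3 = Z_2 ≀ S_3, of order 2^3·3! = 48.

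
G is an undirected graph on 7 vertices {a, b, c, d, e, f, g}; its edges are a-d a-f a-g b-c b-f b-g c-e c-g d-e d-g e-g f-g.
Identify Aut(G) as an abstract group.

Vertex g is the unique vertex of degree 6; the remaining 6 vertices each have degree 3 and induce a cycle, so G is the wheel on 7 vertices with hub g. With the hub fixed, the remaining symmetry is that of the rim cycle C_6, giving the dihedral group D_6.

the dihedral group of order 12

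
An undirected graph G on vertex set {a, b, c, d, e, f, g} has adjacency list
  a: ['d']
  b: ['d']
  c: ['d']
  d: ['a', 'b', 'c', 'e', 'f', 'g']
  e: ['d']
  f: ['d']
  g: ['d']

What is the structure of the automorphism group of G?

the symmetric group on 6 letters

Vertex d has degree 6 and every other vertex has degree 1, so G is the star K_{1,6} with centre d. The 6 leaves are pairwise interchangeable while the centre is fixed, giving Aut(G) = S_6.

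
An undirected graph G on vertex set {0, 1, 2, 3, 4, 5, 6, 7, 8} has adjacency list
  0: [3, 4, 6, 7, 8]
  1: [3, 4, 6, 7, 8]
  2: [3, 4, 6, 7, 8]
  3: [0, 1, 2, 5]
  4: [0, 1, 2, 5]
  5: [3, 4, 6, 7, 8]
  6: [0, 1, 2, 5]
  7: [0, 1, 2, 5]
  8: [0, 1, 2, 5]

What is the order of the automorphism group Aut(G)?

2880

The vertices split by degree into {0, 1, 2, 5} (degree 5) and {3, 4, 6, 7, 8} (degree 4); every edge runs between the two parts, so G is the complete bipartite graph K_{4,5}. Automorphisms preserve the bipartition setwise (since the parts differ in size) and act as S_4 × S_5 within it; |Aut| = 2880.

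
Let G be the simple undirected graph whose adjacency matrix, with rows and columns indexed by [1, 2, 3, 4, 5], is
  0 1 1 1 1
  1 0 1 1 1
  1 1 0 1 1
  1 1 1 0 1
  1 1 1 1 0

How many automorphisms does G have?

120

Every vertex has degree 4, so G is the complete graph K_5. Any permutation of the 5 vertices preserves K_5, so Aut(K_5) = S_5 of order 5! = 120.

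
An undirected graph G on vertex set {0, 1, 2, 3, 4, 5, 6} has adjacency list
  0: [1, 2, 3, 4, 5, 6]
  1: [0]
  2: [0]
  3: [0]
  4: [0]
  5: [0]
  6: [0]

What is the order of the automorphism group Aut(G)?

720

Vertex 0 has degree 6 and every other vertex has degree 1, so G is the star K_{1,6} with centre 0. The 6 leaves are pairwise interchangeable while the centre is fixed, giving Aut(G) = S_6.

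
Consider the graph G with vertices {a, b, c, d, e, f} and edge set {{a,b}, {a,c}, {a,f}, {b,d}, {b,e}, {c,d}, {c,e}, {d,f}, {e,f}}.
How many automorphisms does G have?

72

G is 3-regular and bipartite with parts {a, d, e} and {b, c, f} (each part is independent and every cross-pair is an edge), so G = K_{3,3}. Aut(K_{3,3}) is the wreath product S_3 ≀ Z_2: permute within each part, then optionally swap the parts; |Aut| = 2·(3!)² = 72.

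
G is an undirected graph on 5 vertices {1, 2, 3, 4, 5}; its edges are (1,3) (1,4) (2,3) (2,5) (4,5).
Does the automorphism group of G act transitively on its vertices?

G is 2-regular and connected on 5 vertices, i.e. the cycle C_5. C_5 has 5 rotations and 5 reflections, so Aut(C_5) ≅ D_5 of order 10. This group acts transitively on the 5 vertices.

Yes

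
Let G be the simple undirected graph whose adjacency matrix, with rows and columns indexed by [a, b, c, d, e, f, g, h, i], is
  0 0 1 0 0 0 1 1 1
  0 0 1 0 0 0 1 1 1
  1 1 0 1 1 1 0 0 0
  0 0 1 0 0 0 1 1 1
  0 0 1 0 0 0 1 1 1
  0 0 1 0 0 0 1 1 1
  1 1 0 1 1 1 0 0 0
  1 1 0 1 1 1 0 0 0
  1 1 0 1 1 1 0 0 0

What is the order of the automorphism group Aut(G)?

2880

The vertices split by degree into {c, g, h, i} (degree 5) and {a, b, d, e, f} (degree 4); every edge runs between the two parts, so G is the complete bipartite graph K_{4,5}. The parts have unequal sizes, so no automorphism swaps them; each part is permuted independently, giving S_5 × S_4 of order 5!·4! = 2880.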